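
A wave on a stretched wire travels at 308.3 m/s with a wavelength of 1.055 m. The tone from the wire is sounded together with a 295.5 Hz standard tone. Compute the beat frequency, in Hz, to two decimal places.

Source frequency f = v/λ = 308.3/1.055 = 292.2275 Hz.
f_beat = |292.2275 − 295.5| = 3.27 Hz.

3.27 Hz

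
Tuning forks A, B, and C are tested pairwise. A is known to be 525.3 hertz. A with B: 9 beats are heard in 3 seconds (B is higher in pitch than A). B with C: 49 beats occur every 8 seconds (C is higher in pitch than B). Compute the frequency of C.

534.425 Hz

A–B: Beat frequency = 9/3 = 3 Hz.
B is above A, so f_B = 525.3 + 3 = 528.3 Hz.
B–C: Beat frequency = 49/8 = 6.125 Hz.
C is above B, so f_C = 528.3 + 6.125 = 534.425 Hz.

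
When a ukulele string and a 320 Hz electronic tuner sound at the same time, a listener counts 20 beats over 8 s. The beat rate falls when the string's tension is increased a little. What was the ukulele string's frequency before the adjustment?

Beat frequency = 20/8 = 2.5 Hz.
|f − 320| = 2.5, so the ukulele string was at either 317.5 Hz or 322.5 Hz.
Higher tension means higher frequency; the adjustment raises the ukulele string's frequency.
The beat rate fell, so the adjustment moved the ukulele string toward 320 Hz — it must have started below the reference.

317.5 Hz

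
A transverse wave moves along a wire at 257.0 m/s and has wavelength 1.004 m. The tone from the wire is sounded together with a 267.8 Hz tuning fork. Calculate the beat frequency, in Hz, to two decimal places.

Source frequency f = v/λ = 257.0/1.004 = 255.9761 Hz.
f_beat = |255.9761 − 267.8| = 11.82 Hz.

11.82 Hz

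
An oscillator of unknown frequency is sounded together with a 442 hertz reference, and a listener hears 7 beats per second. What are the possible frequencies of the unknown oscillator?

|f − 442| = 7, so f = 442 ± 7.

435 Hz or 449 Hz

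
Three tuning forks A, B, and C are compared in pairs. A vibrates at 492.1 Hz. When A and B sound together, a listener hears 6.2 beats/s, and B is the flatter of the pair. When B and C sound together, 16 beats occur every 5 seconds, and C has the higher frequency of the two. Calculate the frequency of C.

489.1 Hz

B is below A, so f_B = 492.1 − 6.2 = 485.9 Hz.
B–C: Beat frequency = 16/5 = 3.2 Hz.
C is above B, so f_C = 485.9 + 3.2 = 489.1 Hz.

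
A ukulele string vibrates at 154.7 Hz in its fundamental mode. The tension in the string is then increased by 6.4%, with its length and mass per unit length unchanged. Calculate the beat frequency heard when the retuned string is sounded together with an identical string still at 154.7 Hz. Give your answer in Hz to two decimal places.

4.87 Hz

For a string, f ∝ √T, so the new frequency is 154.7·√1.064 = 159.5736 Hz.
f_beat = |159.5736 − 154.7| = 4.87 Hz.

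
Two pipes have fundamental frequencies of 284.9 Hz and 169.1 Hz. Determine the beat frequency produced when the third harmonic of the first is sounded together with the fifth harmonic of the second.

Third harmonic of the first: 3·284.9 = 854.7 Hz.
Fifth harmonic of the second: 5·169.1 = 845.5 Hz.
f_beat = |854.7 − 845.5| = 9.2 Hz.

9.2 Hz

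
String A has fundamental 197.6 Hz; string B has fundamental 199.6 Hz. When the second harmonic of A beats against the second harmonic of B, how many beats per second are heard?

Second harmonic of the first: 2·197.6 = 395.2 Hz.
Second harmonic of the second: 2·199.6 = 399.2 Hz.
f_beat = |395.2 − 399.2| = 4.0 Hz.

4.0 Hz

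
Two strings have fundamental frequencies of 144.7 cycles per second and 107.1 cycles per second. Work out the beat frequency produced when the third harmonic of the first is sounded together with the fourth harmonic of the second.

5.7 Hz

Third harmonic of the first: 3·144.7 = 434.1 Hz.
Fourth harmonic of the second: 4·107.1 = 428.4 Hz.
f_beat = |434.1 − 428.4| = 5.7 Hz.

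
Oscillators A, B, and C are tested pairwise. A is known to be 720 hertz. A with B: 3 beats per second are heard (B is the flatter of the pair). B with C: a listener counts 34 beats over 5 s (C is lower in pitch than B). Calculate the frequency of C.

B is below A, so f_B = 720 − 3 = 717 Hz.
B–C: Beat frequency = 34/5 = 6.8 Hz.
C is below B, so f_C = 717 − 6.8 = 710.2 Hz.

710.2 Hz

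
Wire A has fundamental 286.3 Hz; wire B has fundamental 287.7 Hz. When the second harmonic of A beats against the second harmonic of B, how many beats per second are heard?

Second harmonic of the first: 2·286.3 = 572.6 Hz.
Second harmonic of the second: 2·287.7 = 575.4 Hz.
f_beat = |572.6 − 575.4| = 2.8 Hz.

2.8 Hz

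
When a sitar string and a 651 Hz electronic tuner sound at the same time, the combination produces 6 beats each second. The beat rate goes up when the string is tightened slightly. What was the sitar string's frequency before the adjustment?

|f − 651| = 6, so the sitar string was at either 645 Hz or 657 Hz.
Increasing tension raises a string's frequency; the adjustment raises the sitar string's frequency.
The beat rate rose, so the adjustment moved the sitar string further from 651 Hz — it was already above the reference.

657 Hz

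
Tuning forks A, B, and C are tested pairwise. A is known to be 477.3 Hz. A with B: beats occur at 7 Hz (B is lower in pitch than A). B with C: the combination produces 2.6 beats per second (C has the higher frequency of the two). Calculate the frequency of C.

472.9 Hz

B is below A, so f_B = 477.3 − 7 = 470.3 Hz.
C is above B, so f_C = 470.3 + 2.6 = 472.9 Hz.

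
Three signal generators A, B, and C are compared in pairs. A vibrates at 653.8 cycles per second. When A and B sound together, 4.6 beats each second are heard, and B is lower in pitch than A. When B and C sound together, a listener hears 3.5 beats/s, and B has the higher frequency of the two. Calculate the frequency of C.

B is below A, so f_B = 653.8 − 4.6 = 649.2 Hz.
C is below B, so f_C = 649.2 − 3.5 = 645.7 Hz.

645.7 Hz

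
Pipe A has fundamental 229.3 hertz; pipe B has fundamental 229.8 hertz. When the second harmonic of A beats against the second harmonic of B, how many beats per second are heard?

1.0 Hz

Second harmonic of the first: 2·229.3 = 458.6 Hz.
Second harmonic of the second: 2·229.8 = 459.6 Hz.
f_beat = |458.6 − 459.6| = 1.0 Hz.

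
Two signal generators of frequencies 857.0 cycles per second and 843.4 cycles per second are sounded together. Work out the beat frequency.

The beat frequency equals the magnitude of the frequency difference.
|857.0 − 843.4| = 13.6 Hz.

13.6 Hz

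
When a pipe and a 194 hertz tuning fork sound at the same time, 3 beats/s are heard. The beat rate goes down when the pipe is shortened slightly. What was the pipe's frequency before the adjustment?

191 Hz

|f − 194| = 3, so the pipe was at either 191 Hz or 197 Hz.
A shorter pipe has a higher fundamental; the adjustment raises the pipe's frequency.
The beat rate fell, so the adjustment moved the pipe toward 194 Hz — it must have started below the reference.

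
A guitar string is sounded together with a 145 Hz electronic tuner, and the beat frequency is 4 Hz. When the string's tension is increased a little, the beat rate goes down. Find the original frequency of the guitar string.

|f − 145| = 4, so the guitar string was at either 141 Hz or 149 Hz.
Higher tension means higher frequency; the adjustment raises the guitar string's frequency.
The beat rate fell, so the adjustment moved the guitar string toward 145 Hz — it must have started below the reference.

141 Hz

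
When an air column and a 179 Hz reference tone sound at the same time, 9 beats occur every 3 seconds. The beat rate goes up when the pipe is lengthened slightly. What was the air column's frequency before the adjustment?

Beat frequency = 9/3 = 3 Hz.
|f − 179| = 3, so the air column was at either 176 Hz or 182 Hz.
A longer pipe has a lower fundamental; the adjustment lowers the air column's frequency.
The beat rate rose, so the adjustment moved the air column further from 179 Hz — it was already below the reference.

176 Hz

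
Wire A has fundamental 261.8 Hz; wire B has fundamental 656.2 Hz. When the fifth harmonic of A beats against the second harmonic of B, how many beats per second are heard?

Fifth harmonic of the first: 5·261.8 = 1309.0 Hz.
Second harmonic of the second: 2·656.2 = 1312.4 Hz.
f_beat = |1309.0 − 1312.4| = 3.4 Hz.

3.4 Hz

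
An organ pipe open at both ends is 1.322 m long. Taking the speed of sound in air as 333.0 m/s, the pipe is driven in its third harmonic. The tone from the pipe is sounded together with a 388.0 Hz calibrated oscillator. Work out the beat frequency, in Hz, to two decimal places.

Open pipe: f_n = n·v/(2L) = 3·333.0/(2·1.322) = 377.8366 Hz.
f_beat = |377.8366 − 388.0| = 10.16 Hz.

10.16 Hz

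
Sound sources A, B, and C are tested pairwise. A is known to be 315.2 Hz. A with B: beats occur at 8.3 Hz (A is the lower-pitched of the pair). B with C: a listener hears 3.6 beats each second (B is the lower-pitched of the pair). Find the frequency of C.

327.1 Hz

B is above A, so f_B = 315.2 + 8.3 = 323.5 Hz.
C is above B, so f_C = 323.5 + 3.6 = 327.1 Hz.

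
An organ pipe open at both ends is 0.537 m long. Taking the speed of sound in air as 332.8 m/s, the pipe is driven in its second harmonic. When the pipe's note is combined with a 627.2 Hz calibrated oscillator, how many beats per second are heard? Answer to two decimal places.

7.46 Hz

Open pipe: f_n = n·v/(2L) = 2·332.8/(2·0.537) = 619.7393 Hz.
f_beat = |619.7393 − 627.2| = 7.46 Hz.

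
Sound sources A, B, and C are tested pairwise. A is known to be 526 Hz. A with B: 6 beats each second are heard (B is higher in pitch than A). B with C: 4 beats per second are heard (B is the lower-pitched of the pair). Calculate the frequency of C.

536 Hz

B is above A, so f_B = 526 + 6 = 532 Hz.
C is above B, so f_C = 532 + 4 = 536 Hz.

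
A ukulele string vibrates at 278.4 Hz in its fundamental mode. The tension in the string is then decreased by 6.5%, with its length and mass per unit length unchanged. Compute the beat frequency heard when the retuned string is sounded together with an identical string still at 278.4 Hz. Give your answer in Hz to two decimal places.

For a string, f ∝ √T, so the new frequency is 278.4·√0.935 = 269.2000 Hz.
f_beat = |269.2000 − 278.4| = 9.20 Hz.

9.20 Hz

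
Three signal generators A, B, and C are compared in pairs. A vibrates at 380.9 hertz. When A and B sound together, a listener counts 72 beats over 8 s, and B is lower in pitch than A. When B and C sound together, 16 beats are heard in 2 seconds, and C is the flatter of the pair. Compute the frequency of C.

A–B: Beat frequency = 72/8 = 9 Hz.
B is below A, so f_B = 380.9 − 9 = 371.9 Hz.
B–C: Beat frequency = 16/2 = 8 Hz.
C is below B, so f_C = 371.9 − 8 = 363.9 Hz.

363.9 Hz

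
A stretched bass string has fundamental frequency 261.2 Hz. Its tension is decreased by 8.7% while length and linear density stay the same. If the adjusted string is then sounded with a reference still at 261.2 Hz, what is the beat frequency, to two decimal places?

For a string, f ∝ √T, so the new frequency is 261.2·√0.913 = 249.5793 Hz.
f_beat = |249.5793 − 261.2| = 11.62 Hz.

11.62 Hz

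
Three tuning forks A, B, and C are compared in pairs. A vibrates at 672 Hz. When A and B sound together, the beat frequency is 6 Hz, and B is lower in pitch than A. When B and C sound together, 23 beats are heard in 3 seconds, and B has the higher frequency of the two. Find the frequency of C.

B is below A, so f_B = 672 − 6 = 666 Hz.
B–C: Beat frequency = 23/3 = 7.6667 Hz.
C is below B, so f_C = 666 − 7.6667 = 658.3333 Hz.

658.3333 Hz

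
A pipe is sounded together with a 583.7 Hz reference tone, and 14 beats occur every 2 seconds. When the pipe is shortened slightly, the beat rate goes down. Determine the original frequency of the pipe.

576.7 Hz

Beat frequency = 14/2 = 7 Hz.
|f − 583.7| = 7, so the pipe was at either 576.7 Hz or 590.7 Hz.
A shorter pipe has a higher fundamental; the adjustment raises the pipe's frequency.
The beat rate fell, so the adjustment moved the pipe toward 583.7 Hz — it must have started below the reference.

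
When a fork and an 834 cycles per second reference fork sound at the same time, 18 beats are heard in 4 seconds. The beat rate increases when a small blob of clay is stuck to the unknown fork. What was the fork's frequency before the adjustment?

829.5 Hz

Beat frequency = 18/4 = 4.5 Hz.
|f − 834| = 4.5, so the fork was at either 829.5 Hz or 838.5 Hz.
Adding mass to a fork lowers its frequency; the adjustment lowers the fork's frequency.
The beat rate rose, so the adjustment moved the fork further from 834 Hz — it was already below the reference.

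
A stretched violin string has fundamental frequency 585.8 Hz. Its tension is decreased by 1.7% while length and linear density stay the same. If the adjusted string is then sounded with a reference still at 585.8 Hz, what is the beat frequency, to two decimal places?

For a string, f ∝ √T, so the new frequency is 585.8·√0.983 = 580.7994 Hz.
f_beat = |580.7994 − 585.8| = 5.00 Hz.

5.00 Hz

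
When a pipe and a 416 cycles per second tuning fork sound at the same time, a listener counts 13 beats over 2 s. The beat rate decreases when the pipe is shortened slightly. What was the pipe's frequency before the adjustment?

409.5 Hz

Beat frequency = 13/2 = 6.5 Hz.
|f − 416| = 6.5, so the pipe was at either 409.5 Hz or 422.5 Hz.
A shorter pipe has a higher fundamental; the adjustment raises the pipe's frequency.
The beat rate fell, so the adjustment moved the pipe toward 416 Hz — it must have started below the reference.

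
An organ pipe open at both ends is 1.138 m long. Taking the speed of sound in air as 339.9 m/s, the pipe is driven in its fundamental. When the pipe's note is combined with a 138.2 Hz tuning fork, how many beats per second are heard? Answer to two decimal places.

Open pipe: f_n = n·v/(2L) = 1·339.9/(2·1.138) = 149.3409 Hz.
f_beat = |149.3409 − 138.2| = 11.14 Hz.

11.14 Hz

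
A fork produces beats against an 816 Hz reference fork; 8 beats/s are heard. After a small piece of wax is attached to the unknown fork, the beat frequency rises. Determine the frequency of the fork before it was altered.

|f − 816| = 8, so the fork was at either 808 Hz or 824 Hz.
Loading a fork with wax lowers its frequency; the adjustment lowers the fork's frequency.
The beat rate rose, so the adjustment moved the fork further from 816 Hz — it was already below the reference.

808 Hz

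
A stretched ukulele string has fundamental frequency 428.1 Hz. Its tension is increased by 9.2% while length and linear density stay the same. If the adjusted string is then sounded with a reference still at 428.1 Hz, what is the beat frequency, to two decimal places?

For a string, f ∝ √T, so the new frequency is 428.1·√1.092 = 447.3594 Hz.
f_beat = |447.3594 − 428.1| = 19.26 Hz.

19.26 Hz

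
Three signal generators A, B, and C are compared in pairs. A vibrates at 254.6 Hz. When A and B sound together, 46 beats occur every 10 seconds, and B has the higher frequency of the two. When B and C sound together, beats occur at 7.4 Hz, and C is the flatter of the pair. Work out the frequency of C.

251.8 Hz

A–B: Beat frequency = 46/10 = 4.6 Hz.
B is above A, so f_B = 254.6 + 4.6 = 259.2 Hz.
C is below B, so f_C = 259.2 − 7.4 = 251.8 Hz.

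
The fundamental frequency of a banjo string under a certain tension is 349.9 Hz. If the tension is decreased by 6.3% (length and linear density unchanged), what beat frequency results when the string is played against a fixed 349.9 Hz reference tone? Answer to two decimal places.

11.20 Hz

For a string, f ∝ √T, so the new frequency is 349.9·√0.937 = 338.6989 Hz.
f_beat = |338.6989 − 349.9| = 11.20 Hz.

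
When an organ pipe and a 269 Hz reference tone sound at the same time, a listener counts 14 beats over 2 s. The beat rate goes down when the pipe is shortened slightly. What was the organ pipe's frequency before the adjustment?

Beat frequency = 14/2 = 7 Hz.
|f − 269| = 7, so the organ pipe was at either 262 Hz or 276 Hz.
A shorter pipe has a higher fundamental; the adjustment raises the organ pipe's frequency.
The beat rate fell, so the adjustment moved the organ pipe toward 269 Hz — it must have started below the reference.

262 Hz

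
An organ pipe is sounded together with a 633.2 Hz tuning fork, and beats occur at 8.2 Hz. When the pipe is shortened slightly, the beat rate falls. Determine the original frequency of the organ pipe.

625 Hz

|f − 633.2| = 8.2, so the organ pipe was at either 625 Hz or 641.4 Hz.
A shorter pipe has a higher fundamental; the adjustment raises the organ pipe's frequency.
The beat rate fell, so the adjustment moved the organ pipe toward 633.2 Hz — it must have started below the reference.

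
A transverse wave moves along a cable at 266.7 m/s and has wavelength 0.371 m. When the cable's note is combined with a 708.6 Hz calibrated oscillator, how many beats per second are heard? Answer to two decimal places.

Source frequency f = v/λ = 266.7/0.371 = 718.8679 Hz.
f_beat = |718.8679 − 708.6| = 10.27 Hz.

10.27 Hz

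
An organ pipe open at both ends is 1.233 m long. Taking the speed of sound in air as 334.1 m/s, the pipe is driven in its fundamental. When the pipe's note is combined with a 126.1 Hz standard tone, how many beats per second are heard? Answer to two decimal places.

Open pipe: f_n = n·v/(2L) = 1·334.1/(2·1.233) = 135.4826 Hz.
f_beat = |135.4826 − 126.1| = 9.38 Hz.

9.38 Hz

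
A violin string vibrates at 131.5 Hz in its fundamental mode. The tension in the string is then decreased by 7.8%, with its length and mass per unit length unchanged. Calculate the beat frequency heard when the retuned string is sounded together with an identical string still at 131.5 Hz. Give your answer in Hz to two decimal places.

5.23 Hz

For a string, f ∝ √T, so the new frequency is 131.5·√0.922 = 126.2674 Hz.
f_beat = |126.2674 − 131.5| = 5.23 Hz.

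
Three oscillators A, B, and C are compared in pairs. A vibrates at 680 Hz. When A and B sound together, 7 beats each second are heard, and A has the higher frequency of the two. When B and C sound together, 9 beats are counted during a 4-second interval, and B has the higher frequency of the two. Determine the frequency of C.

B is below A, so f_B = 680 − 7 = 673 Hz.
B–C: Beat frequency = 9/4 = 2.25 Hz.
C is below B, so f_C = 673 − 2.25 = 670.75 Hz.

670.75 Hz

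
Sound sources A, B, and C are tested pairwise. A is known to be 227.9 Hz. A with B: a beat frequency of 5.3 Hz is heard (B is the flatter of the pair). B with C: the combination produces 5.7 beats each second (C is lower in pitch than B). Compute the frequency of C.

B is below A, so f_B = 227.9 − 5.3 = 222.6 Hz.
C is below B, so f_C = 222.6 − 5.7 = 216.9 Hz.

216.9 Hz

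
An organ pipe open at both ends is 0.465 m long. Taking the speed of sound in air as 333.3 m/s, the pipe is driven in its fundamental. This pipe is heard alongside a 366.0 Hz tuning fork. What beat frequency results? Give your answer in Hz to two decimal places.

Open pipe: f_n = n·v/(2L) = 1·333.3/(2·0.465) = 358.3871 Hz.
f_beat = |358.3871 − 366.0| = 7.61 Hz.

7.61 Hz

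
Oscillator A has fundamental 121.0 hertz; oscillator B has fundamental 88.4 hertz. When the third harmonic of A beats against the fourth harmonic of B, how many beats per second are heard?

Third harmonic of the first: 3·121.0 = 363.0 Hz.
Fourth harmonic of the second: 4·88.4 = 353.6 Hz.
f_beat = |363.0 − 353.6| = 9.4 Hz.

9.4 Hz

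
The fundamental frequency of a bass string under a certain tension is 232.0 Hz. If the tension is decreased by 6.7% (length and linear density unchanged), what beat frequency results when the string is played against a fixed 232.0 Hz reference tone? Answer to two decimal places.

7.91 Hz

For a string, f ∝ √T, so the new frequency is 232.0·√0.933 = 224.0933 Hz.
f_beat = |224.0933 − 232.0| = 7.91 Hz.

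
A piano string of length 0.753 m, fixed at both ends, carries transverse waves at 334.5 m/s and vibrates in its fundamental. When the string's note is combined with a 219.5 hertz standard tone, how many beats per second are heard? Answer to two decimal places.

2.61 Hz

For a string fixed at both ends, f_n = n·v/(2L) = 1·334.5/(2·0.753) = 222.1116 Hz.
f_beat = |222.1116 − 219.5| = 2.61 Hz.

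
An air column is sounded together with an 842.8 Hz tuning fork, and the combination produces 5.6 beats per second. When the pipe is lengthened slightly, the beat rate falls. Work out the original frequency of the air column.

848.4 Hz

|f − 842.8| = 5.6, so the air column was at either 837.2 Hz or 848.4 Hz.
A longer pipe has a lower fundamental; the adjustment lowers the air column's frequency.
The beat rate fell, so the adjustment moved the air column toward 842.8 Hz — it must have started above the reference.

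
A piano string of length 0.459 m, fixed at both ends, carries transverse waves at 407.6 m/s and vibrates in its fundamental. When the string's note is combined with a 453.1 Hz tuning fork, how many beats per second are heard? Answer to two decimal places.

9.09 Hz

For a string fixed at both ends, f_n = n·v/(2L) = 1·407.6/(2·0.459) = 444.0087 Hz.
f_beat = |444.0087 − 453.1| = 9.09 Hz.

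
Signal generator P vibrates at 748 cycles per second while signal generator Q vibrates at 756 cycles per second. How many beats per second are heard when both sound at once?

The beat frequency equals the magnitude of the frequency difference.
|748 − 756| = 8 Hz.

8 Hz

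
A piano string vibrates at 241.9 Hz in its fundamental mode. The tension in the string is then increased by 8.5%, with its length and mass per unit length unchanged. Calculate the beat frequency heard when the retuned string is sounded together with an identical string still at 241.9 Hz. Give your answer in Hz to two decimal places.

10.07 Hz

For a string, f ∝ √T, so the new frequency is 241.9·√1.085 = 251.9711 Hz.
f_beat = |251.9711 − 241.9| = 10.07 Hz.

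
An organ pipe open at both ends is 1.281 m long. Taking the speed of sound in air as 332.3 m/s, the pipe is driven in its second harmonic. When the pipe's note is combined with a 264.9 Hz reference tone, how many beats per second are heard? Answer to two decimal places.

Open pipe: f_n = n·v/(2L) = 2·332.3/(2·1.281) = 259.4067 Hz.
f_beat = |259.4067 − 264.9| = 5.49 Hz.

5.49 Hz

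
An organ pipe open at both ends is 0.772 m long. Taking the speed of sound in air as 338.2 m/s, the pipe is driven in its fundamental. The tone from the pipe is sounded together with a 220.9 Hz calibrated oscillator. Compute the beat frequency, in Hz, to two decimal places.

1.86 Hz

Open pipe: f_n = n·v/(2L) = 1·338.2/(2·0.772) = 219.0415 Hz.
f_beat = |219.0415 − 220.9| = 1.86 Hz.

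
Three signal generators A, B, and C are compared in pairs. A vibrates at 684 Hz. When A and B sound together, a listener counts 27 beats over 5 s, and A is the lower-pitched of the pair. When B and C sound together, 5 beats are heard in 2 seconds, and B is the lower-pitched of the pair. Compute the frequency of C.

691.9 Hz

A–B: Beat frequency = 27/5 = 5.4 Hz.
B is above A, so f_B = 684 + 5.4 = 689.4 Hz.
B–C: Beat frequency = 5/2 = 2.5 Hz.
C is above B, so f_C = 689.4 + 2.5 = 691.9 Hz.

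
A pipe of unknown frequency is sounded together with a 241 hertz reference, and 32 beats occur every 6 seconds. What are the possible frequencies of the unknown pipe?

Beat frequency = 32/6 = 5.3333 Hz.
|f − 241| = 5.3333, so f = 241 ± 5.3333.

235.6667 Hz or 246.3333 Hz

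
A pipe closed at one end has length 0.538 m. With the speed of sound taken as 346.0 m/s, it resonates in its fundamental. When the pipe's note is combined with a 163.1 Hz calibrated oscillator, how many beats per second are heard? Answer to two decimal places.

2.32 Hz

Closed pipe (odd harmonics): f_n = n·v/(4L) = 1·346.0/(4·0.538) = 160.7807 Hz.
f_beat = |160.7807 − 163.1| = 2.32 Hz.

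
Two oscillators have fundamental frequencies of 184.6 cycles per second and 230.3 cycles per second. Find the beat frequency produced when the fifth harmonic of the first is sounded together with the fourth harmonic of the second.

1.8 Hz

Fifth harmonic of the first: 5·184.6 = 923.0 Hz.
Fourth harmonic of the second: 4·230.3 = 921.2 Hz.
f_beat = |923.0 − 921.2| = 1.8 Hz.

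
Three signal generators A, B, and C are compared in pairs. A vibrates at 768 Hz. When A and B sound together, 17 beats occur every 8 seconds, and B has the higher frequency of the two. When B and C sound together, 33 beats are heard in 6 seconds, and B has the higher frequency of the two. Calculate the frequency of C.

764.625 Hz

A–B: Beat frequency = 17/8 = 2.125 Hz.
B is above A, so f_B = 768 + 2.125 = 770.125 Hz.
B–C: Beat frequency = 33/6 = 5.5 Hz.
C is below B, so f_C = 770.125 − 5.5 = 764.625 Hz.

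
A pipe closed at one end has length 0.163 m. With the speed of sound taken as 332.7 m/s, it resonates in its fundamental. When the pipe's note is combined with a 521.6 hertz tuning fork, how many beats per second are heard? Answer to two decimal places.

11.32 Hz

Closed pipe (odd harmonics): f_n = n·v/(4L) = 1·332.7/(4·0.163) = 510.2761 Hz.
f_beat = |510.2761 − 521.6| = 11.32 Hz.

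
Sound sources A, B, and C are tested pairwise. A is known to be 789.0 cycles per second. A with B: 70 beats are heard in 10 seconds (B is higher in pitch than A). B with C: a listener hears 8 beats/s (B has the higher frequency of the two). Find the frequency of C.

788 Hz

A–B: Beat frequency = 70/10 = 7 Hz.
B is above A, so f_B = 789.0 + 7 = 796 Hz.
C is below B, so f_C = 796 − 8 = 788 Hz.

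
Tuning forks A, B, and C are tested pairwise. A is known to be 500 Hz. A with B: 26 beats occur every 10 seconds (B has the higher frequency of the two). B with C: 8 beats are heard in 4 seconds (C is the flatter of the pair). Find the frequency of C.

A–B: Beat frequency = 26/10 = 2.6 Hz.
B is above A, so f_B = 500 + 2.6 = 502.6 Hz.
B–C: Beat frequency = 8/4 = 2 Hz.
C is below B, so f_C = 502.6 − 2 = 500.6 Hz.

500.6 Hz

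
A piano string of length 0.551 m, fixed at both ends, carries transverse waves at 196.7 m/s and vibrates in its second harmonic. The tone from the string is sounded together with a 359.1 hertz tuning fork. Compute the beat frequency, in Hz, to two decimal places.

2.11 Hz

For a string fixed at both ends, f_n = n·v/(2L) = 2·196.7/(2·0.551) = 356.9873 Hz.
f_beat = |356.9873 − 359.1| = 2.11 Hz.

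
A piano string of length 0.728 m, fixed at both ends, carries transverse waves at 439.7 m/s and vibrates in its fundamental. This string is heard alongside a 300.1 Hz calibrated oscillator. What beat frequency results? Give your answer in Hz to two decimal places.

1.89 Hz

For a string fixed at both ends, f_n = n·v/(2L) = 1·439.7/(2·0.728) = 301.9918 Hz.
f_beat = |301.9918 − 300.1| = 1.89 Hz.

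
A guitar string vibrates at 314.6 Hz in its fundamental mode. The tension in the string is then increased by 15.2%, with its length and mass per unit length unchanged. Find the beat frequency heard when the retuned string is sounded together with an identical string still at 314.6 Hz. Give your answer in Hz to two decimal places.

23.06 Hz

For a string, f ∝ √T, so the new frequency is 314.6·√1.152 = 337.6642 Hz.
f_beat = |337.6642 − 314.6| = 23.06 Hz.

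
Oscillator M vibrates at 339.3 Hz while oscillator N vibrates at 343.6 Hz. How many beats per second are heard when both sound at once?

f_beat = |f₁ − f₂|.
|339.3 − 343.6| = 4.3 Hz.

4.3 Hz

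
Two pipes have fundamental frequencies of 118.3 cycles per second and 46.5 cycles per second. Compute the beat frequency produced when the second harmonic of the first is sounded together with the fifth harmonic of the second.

Second harmonic of the first: 2·118.3 = 236.6 Hz.
Fifth harmonic of the second: 5·46.5 = 232.5 Hz.
f_beat = |236.6 − 232.5| = 4.1 Hz.

4.1 Hz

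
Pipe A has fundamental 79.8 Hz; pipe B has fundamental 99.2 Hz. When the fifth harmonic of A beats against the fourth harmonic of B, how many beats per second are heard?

2.2 Hz

Fifth harmonic of the first: 5·79.8 = 399.0 Hz.
Fourth harmonic of the second: 4·99.2 = 396.8 Hz.
f_beat = |399.0 − 396.8| = 2.2 Hz.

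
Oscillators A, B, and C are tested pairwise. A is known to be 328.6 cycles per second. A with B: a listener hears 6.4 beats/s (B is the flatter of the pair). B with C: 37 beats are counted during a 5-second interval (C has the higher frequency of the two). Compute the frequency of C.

329.6 Hz

B is below A, so f_B = 328.6 − 6.4 = 322.2 Hz.
B–C: Beat frequency = 37/5 = 7.4 Hz.
C is above B, so f_C = 322.2 + 7.4 = 329.6 Hz.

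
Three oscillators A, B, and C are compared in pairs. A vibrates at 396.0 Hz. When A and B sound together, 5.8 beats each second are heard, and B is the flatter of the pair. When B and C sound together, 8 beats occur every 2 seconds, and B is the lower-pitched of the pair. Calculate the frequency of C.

394.2 Hz

B is below A, so f_B = 396.0 − 5.8 = 390.2 Hz.
B–C: Beat frequency = 8/2 = 4 Hz.
C is above B, so f_C = 390.2 + 4 = 394.2 Hz.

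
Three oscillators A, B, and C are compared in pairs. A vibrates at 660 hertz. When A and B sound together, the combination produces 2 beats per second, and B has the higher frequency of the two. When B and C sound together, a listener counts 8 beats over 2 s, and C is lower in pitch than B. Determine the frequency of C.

658 Hz

B is above A, so f_B = 660 + 2 = 662 Hz.
B–C: Beat frequency = 8/2 = 4 Hz.
C is below B, so f_C = 662 − 4 = 658 Hz.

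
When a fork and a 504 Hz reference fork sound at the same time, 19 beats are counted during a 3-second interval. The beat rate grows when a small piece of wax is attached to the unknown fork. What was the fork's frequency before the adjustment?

497.6667 Hz

Beat frequency = 19/3 = 6.3333 Hz.
|f − 504| = 6.3333, so the fork was at either 497.6667 Hz or 510.3333 Hz.
Loading a fork with wax lowers its frequency; the adjustment lowers the fork's frequency.
The beat rate rose, so the adjustment moved the fork further from 504 Hz — it was already below the reference.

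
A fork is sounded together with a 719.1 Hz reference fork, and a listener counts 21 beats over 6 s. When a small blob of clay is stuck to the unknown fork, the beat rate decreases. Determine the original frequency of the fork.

722.6 Hz

Beat frequency = 21/6 = 3.5 Hz.
|f − 719.1| = 3.5, so the fork was at either 715.6 Hz or 722.6 Hz.
Adding mass to a fork lowers its frequency; the adjustment lowers the fork's frequency.
The beat rate fell, so the adjustment moved the fork toward 719.1 Hz — it must have started above the reference.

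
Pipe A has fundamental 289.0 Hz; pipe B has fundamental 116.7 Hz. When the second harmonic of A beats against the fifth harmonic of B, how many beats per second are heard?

Second harmonic of the first: 2·289.0 = 578.0 Hz.
Fifth harmonic of the second: 5·116.7 = 583.5 Hz.
f_beat = |578.0 − 583.5| = 5.5 Hz.

5.5 Hz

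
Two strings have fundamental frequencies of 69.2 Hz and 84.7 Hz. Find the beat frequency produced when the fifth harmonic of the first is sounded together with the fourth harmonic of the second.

7.2 Hz

Fifth harmonic of the first: 5·69.2 = 346.0 Hz.
Fourth harmonic of the second: 4·84.7 = 338.8 Hz.
f_beat = |346.0 − 338.8| = 7.2 Hz.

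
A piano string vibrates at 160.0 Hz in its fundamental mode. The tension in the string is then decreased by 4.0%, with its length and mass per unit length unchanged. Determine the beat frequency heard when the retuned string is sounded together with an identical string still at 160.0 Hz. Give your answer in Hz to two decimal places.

For a string, f ∝ √T, so the new frequency is 160.0·√0.960 = 156.7673 Hz.
f_beat = |156.7673 − 160.0| = 3.23 Hz.

3.23 Hz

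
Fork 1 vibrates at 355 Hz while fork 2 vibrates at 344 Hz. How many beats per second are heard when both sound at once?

11 Hz

f_beat = |f₁ − f₂|.
|355 − 344| = 11 Hz.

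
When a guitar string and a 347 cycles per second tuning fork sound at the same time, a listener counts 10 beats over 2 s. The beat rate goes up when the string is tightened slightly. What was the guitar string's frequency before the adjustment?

352 Hz

Beat frequency = 10/2 = 5 Hz.
|f − 347| = 5, so the guitar string was at either 342 Hz or 352 Hz.
Increasing tension raises a string's frequency; the adjustment raises the guitar string's frequency.
The beat rate rose, so the adjustment moved the guitar string further from 347 Hz — it was already above the reference.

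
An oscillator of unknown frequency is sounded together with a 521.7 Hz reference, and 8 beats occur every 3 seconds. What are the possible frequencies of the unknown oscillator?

Beat frequency = 8/3 = 2.6667 Hz.
|f − 521.7| = 2.6667, so f = 521.7 ± 2.6667.

519.0333 Hz or 524.3667 Hz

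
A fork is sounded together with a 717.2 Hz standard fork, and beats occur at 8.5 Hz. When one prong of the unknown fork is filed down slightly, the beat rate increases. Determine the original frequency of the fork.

725.7 Hz

|f − 717.2| = 8.5, so the fork was at either 708.7 Hz or 725.7 Hz.
Filing a prong removes mass and raises the fork's frequency; the adjustment raises the fork's frequency.
The beat rate rose, so the adjustment moved the fork further from 717.2 Hz — it was already above the reference.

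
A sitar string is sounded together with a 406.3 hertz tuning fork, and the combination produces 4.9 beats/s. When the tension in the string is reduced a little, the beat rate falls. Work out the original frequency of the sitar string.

411.2 Hz

|f − 406.3| = 4.9, so the sitar string was at either 401.4 Hz or 411.2 Hz.
Lower tension means lower frequency; the adjustment lowers the sitar string's frequency.
The beat rate fell, so the adjustment moved the sitar string toward 406.3 Hz — it must have started above the reference.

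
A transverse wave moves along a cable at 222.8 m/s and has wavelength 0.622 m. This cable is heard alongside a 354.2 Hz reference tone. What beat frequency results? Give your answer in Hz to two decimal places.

4.00 Hz

Source frequency f = v/λ = 222.8/0.622 = 358.1994 Hz.
f_beat = |358.1994 − 354.2| = 4.00 Hz.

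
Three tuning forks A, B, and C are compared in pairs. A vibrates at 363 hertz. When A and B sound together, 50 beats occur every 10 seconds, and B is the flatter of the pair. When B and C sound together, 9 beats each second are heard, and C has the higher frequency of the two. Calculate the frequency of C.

A–B: Beat frequency = 50/10 = 5 Hz.
B is below A, so f_B = 363 − 5 = 358 Hz.
C is above B, so f_C = 358 + 9 = 367 Hz.

367 Hz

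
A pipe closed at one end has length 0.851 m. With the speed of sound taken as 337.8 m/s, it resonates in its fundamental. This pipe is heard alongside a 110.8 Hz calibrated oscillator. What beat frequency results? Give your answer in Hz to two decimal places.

Closed pipe (odd harmonics): f_n = n·v/(4L) = 1·337.8/(4·0.851) = 99.2362 Hz.
f_beat = |99.2362 − 110.8| = 11.56 Hz.

11.56 Hz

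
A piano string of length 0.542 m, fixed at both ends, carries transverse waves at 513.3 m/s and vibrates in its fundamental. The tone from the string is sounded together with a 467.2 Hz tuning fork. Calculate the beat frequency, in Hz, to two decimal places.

6.32 Hz

For a string fixed at both ends, f_n = n·v/(2L) = 1·513.3/(2·0.542) = 473.5240 Hz.
f_beat = |473.5240 − 467.2| = 6.32 Hz.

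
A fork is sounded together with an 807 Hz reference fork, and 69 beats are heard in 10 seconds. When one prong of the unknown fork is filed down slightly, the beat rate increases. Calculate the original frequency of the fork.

813.9 Hz

Beat frequency = 69/10 = 6.9 Hz.
|f − 807| = 6.9, so the fork was at either 800.1 Hz or 813.9 Hz.
Filing a prong removes mass and raises the fork's frequency; the adjustment raises the fork's frequency.
The beat rate rose, so the adjustment moved the fork further from 807 Hz — it was already above the reference.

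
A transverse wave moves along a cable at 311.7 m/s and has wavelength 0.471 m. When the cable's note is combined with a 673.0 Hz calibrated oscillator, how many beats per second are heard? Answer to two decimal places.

11.22 Hz

Source frequency f = v/λ = 311.7/0.471 = 661.7834 Hz.
f_beat = |661.7834 − 673.0| = 11.22 Hz.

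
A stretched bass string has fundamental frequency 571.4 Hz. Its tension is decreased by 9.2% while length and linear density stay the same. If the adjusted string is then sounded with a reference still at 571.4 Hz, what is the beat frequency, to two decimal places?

26.92 Hz

For a string, f ∝ √T, so the new frequency is 571.4·√0.908 = 544.4815 Hz.
f_beat = |544.4815 − 571.4| = 26.92 Hz.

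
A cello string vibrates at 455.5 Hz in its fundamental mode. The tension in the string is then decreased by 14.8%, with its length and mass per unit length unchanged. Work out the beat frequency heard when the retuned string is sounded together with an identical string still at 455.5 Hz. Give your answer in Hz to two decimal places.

35.06 Hz

For a string, f ∝ √T, so the new frequency is 455.5·√0.852 = 420.4440 Hz.
f_beat = |420.4440 − 455.5| = 35.06 Hz.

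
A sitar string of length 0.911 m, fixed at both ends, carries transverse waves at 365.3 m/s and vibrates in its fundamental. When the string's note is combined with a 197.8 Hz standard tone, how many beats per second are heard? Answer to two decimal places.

For a string fixed at both ends, f_n = n·v/(2L) = 1·365.3/(2·0.911) = 200.4940 Hz.
f_beat = |200.4940 − 197.8| = 2.69 Hz.

2.69 Hz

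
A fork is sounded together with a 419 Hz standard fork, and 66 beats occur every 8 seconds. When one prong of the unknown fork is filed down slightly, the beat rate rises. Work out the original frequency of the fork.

Beat frequency = 66/8 = 8.25 Hz.
|f − 419| = 8.25, so the fork was at either 410.75 Hz or 427.25 Hz.
Filing a prong removes mass and raises the fork's frequency; the adjustment raises the fork's frequency.
The beat rate rose, so the adjustment moved the fork further from 419 Hz — it was already above the reference.

427.25 Hz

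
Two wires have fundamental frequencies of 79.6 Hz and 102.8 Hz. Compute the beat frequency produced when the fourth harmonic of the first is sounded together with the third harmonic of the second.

10.0 Hz

Fourth harmonic of the first: 4·79.6 = 318.4 Hz.
Third harmonic of the second: 3·102.8 = 308.4 Hz.
f_beat = |318.4 − 308.4| = 10.0 Hz.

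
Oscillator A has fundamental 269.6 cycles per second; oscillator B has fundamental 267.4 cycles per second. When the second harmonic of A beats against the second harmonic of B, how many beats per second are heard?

4.4 Hz

Second harmonic of the first: 2·269.6 = 539.2 Hz.
Second harmonic of the second: 2·267.4 = 534.8 Hz.
f_beat = |539.2 − 534.8| = 4.4 Hz.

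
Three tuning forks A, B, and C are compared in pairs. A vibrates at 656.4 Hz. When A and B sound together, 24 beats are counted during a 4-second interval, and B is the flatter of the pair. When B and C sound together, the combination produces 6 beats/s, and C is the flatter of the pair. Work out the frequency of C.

A–B: Beat frequency = 24/4 = 6 Hz.
B is below A, so f_B = 656.4 − 6 = 650.4 Hz.
C is below B, so f_C = 650.4 − 6 = 644.4 Hz.

644.4 Hz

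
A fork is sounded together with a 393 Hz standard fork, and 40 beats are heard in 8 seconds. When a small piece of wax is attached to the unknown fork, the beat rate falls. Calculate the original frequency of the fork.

398 Hz

Beat frequency = 40/8 = 5 Hz.
|f − 393| = 5, so the fork was at either 388 Hz or 398 Hz.
Loading a fork with wax lowers its frequency; the adjustment lowers the fork's frequency.
The beat rate fell, so the adjustment moved the fork toward 393 Hz — it must have started above the reference.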